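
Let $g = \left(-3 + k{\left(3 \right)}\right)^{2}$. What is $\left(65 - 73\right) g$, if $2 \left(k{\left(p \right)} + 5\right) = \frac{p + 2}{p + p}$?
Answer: $- \frac{8281}{18} \approx -460.06$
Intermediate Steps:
$k{\left(p \right)} = -5 + \frac{2 + p}{4 p}$ ($k{\left(p \right)} = -5 + \frac{\left(p + 2\right) \frac{1}{p + p}}{2} = -5 + \frac{\left(2 + p\right) \frac{1}{2 p}}{2} = -5 + \frac{\frac{1}{2} \frac{1}{p} \left(2 + p\right)}{2} = -5 + \frac{2 + p}{4 p}$)
$g = \frac{8281}{144}$ ($g = \left(-3 + \frac{2 - 57}{4 \cdot 3}\right)^{2} = \left(-3 + \frac{1}{4} \cdot \frac{1}{3} \left(2 - 57\right)\right)^{2} = \left(-3 + \frac{1}{4} \cdot \frac{1}{3} \left(-55\right)\right)^{2} = \left(-3 - \frac{55}{12}\right)^{2} = \left(- \frac{91}{12}\right)^{2} = \frac{8281}{144} \approx 57.507$)
$\left(65 - 73\right) g = \left(65 - 73\right) \frac{8281}{144} = \left(-8\right) \frac{8281}{144} = - \frac{8281}{18}$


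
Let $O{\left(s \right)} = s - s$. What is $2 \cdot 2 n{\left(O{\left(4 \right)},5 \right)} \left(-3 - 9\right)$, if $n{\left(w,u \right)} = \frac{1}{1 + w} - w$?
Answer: $-48$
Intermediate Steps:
$O{\left(s \right)} = 0$
$2 \cdot 2 n{\left(O{\left(4 \right)},5 \right)} \left(-3 - 9\right) = 2 \cdot 2 \frac{1 - 0 - 0^{2}}{1 + 0} \left(-3 - 9\right) = 4 \frac{1 + 0 - 0}{1} \left(-12\right) = 4 \cdot 1 \left(1 + 0 + 0\right) \left(-12\right) = 4 \cdot 1 \cdot 1 \left(-12\right) = 4 \cdot 1 \left(-12\right) = 4 \left(-12\right) = -48$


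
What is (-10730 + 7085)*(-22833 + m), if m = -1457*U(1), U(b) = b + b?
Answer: 93847815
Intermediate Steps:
U(b) = 2*b
m = -2914 ≈ -2914.0
(-10730 + 7085)*(-22833 + m) = (-10730 + 7085)*(-22833 - 2914) = -3645*(-25747) = 93847815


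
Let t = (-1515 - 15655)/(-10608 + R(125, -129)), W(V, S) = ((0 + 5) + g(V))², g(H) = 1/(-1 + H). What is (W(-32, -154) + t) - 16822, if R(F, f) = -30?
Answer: -10809688057/643599 ≈ -16796.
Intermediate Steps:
W(V, S) = (5 + 1/(-1 + V))² (W(V, S) = ((0 + 5) + 1/(-1 + V))² = (5 + 1/(-1 + V))²)
t = 8585/5319 (t = (-1515 - 15655)/(-10608 - 30) = -17170/(-10638) = -17170*(-1/10638) = 8585/5319 ≈ 1.6140)
(W(-32, -154) + t) - 16822 = ((-4 + 5*(-32))²/(-1 - 32)² + 8585/5319) - 16822 = ((-4 - 160)²/(-33)² + 8585/5319) - 16822 = ((1/1089)*(-164)² + 8585/5319) - 16822 = ((1/1089)*26896 + 8585/5319) - 16822 = (26896/1089 + 8585/5319) - 16822 = 16934321/643599 - 16822 = -10809688057/643599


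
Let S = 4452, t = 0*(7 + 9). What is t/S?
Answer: 0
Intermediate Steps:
t = 0 (t = 0*16 = 0)
t/S = 0/4452 = 0*(1/4452) = 0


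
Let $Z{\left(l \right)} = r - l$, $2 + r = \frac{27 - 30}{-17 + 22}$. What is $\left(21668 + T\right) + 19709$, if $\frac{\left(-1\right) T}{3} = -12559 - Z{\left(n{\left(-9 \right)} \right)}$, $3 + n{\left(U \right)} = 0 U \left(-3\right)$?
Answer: $\frac{395276}{5} \approx 79055.0$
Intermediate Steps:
$n{\left(U \right)} = -3$ ($n{\left(U \right)} = -3 + 0 U \left(-3\right) = -3 + 0 \left(-3\right) = -3 + 0 = -3$)
$r = - \frac{13}{5}$ ($r = -2 + \frac{27 - 30}{-17 + 22} = -2 - \frac{3}{5} = - \frac{13}{5} \approx -2.6$)
$Z{\left(l \right)} = - \frac{13}{5} - l$
$T = \frac{188391}{5}$ ($T = - 3 \left(-12559 - \left(- \frac{13}{5} - -3\right)\right) = - 3 \left(-12559 - \left(- \frac{13}{5} + 3\right)\right) = - 3 \left(-12559 - \frac{2}{5}\right) = \left(-3\right) \left(- \frac{62797}{5}\right) = \frac{188391}{5} \approx 37678.0$)
$\left(21668 + T\right) + 19709 = \left(21668 + \frac{188391}{5}\right) + 19709 = \frac{296731}{5} + 19709 = \frac{395276}{5}$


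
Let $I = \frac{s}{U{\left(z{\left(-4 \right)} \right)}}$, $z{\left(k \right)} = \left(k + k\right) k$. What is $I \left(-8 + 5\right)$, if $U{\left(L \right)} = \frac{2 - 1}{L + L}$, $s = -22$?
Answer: $4224$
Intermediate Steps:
$z{\left(k \right)} = 2 k^{2}$ ($z{\left(k \right)} = 2 k k = 2 k^{2}$)
$U{\left(L \right)} = \frac{1}{2 L}$ ($U{\left(L \right)} = 1 \frac{1}{2 L} = \frac{1}{2 L}$)
$I = -1408$ ($I = - \frac{22}{\frac{1}{2} \frac{1}{2 \left(-4\right)^{2}}} = - \frac{22}{\frac{1}{2} \frac{1}{2 \cdot 16}} = - \frac{22}{\frac{1}{2} \cdot \frac{1}{32}} = - 22 \frac{1}{\frac{1}{64}} = \left(-22\right) 64 = -1408$)
$I \left(-8 + 5\right) = - 1408 \left(-8 + 5\right) = \left(-1408\right) \left(-3\right) = 4224$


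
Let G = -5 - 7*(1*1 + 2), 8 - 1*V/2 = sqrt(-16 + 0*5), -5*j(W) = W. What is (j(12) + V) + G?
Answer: -62/5 - 8*I ≈ -12.4 - 8.0*I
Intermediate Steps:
j(W) = -W/5
V = 16 - 8*I (V = 16 - 2*sqrt(-16 + 0*5) = 16 - 2*sqrt(-16 + 0) = 16 - 8*I ≈ 16.0 - 8.0*I)
G = -26 (G = -5 - 7*(1 + 2) = -5 - 7*3 = -5 - 21 = -26)
(j(12) + V) + G = (-1/5*12 + (16 - 8*I)) - 26 = (-12/5 + (16 - 8*I)) - 26 = (68/5 - 8*I) - 26 = -62/5 - 8*I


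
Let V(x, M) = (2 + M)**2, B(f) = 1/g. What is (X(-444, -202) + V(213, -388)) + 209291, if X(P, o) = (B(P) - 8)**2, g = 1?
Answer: 358336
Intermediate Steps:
B(f) = 1 (B(f) = 1/1 = 1)
X(P, o) = 49 (X(P, o) = (1 - 8)**2 = (-7)**2 = 49)
(X(-444, -202) + V(213, -388)) + 209291 = (49 + (2 - 388)**2) + 209291 = (49 + (-386)**2) + 209291 = (49 + 148996) + 209291 = 149045 + 209291 = 358336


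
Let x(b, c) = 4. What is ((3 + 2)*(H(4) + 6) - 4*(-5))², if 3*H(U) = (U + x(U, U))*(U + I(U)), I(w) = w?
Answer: 220900/9 ≈ 24544.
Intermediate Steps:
H(U) = 2*U*(4 + U)/3 (H(U) = ((U + 4)*(U + U))/3 = ((4 + U)*(2*U))/3 = (2*U*(4 + U))/3 = 2*U*(4 + U)/3)
((3 + 2)*(H(4) + 6) - 4*(-5))² = ((3 + 2)*((⅔)*4*(4 + 4) + 6) - 4*(-5))² = (5*((⅔)*4*8 + 6) + 20)² = (5*(64/3 + 6) + 20)² = (5*(82/3) + 20)² = (410/3 + 20)² = (470/3)² = 220900/9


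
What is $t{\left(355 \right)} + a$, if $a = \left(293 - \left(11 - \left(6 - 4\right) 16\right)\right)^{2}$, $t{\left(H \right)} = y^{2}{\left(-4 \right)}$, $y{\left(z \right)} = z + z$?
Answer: $98660$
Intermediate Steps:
$y{\left(z \right)} = 2 z$
$t{\left(H \right)} = 64$ ($t{\left(H \right)} = \left(2 \left(-4\right)\right)^{2} = \left(-8\right)^{2} = 64$)
$a = 98596$ ($a = \left(293 + \left(-11 + 2 \cdot 16\right)\right)^{2} = \left(293 + \left(-11 + 32\right)\right)^{2} = \left(293 + 21\right)^{2} = 314^{2} = 98596$)
$t{\left(355 \right)} + a = 64 + 98596 = 98660$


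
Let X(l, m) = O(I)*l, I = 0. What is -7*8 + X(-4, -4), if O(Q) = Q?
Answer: -56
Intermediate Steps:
X(l, m) = 0 (X(l, m) = 0*l = 0)
-7*8 + X(-4, -4) = -7*8 + 0 = -56 + 0 = -56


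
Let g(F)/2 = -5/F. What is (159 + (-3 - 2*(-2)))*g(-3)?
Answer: 1600/3 ≈ 533.33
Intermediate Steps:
g(F) = -10/F (g(F) = 2*(-5/F) = -10/F)
(159 + (-3 - 2*(-2)))*g(-3) = (159 + (-3 - 2*(-2)))*(-10/(-3)) = (159 + (-3 + 4))*(-10*(-⅓)) = (159 + 1)*(10/3) = 160*(10/3) = 1600/3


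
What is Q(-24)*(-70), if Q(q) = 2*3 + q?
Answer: 1260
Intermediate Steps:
Q(q) = 6 + q
Q(-24)*(-70) = (6 - 24)*(-70) = -18*(-70) = 1260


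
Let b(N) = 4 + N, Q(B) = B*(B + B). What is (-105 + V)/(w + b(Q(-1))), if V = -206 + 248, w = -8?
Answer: 63/2 ≈ 31.500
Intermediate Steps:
Q(B) = 2*B**2 (Q(B) = B*(2*B) = 2*B**2)
V = 42
(-105 + V)/(w + b(Q(-1))) = (-105 + 42)/(-8 + (4 + 2*(-1)**2)) = -63/(-8 + (4 + 2*1)) = -63/(-8 + (4 + 2)) = -63/(-8 + 6) = -63/(-2) = -63*(-1/2) = 63/2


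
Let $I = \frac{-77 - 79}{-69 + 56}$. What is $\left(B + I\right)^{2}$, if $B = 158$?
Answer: $28900$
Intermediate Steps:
$I = 12$ ($I = - \frac{156}{-13} = \left(-156\right) \left(- \frac{1}{13}\right) = 12$)
$\left(B + I\right)^{2} = \left(158 + 12\right)^{2} = 170^{2} = 28900$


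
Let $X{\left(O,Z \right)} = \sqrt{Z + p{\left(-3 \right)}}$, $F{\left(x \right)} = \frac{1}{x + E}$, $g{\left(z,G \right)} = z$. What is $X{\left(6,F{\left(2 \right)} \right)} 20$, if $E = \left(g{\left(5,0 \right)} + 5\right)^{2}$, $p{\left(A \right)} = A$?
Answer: $\frac{10 i \sqrt{31110}}{51} \approx 34.584 i$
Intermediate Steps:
$E = 100$ ($E = \left(5 + 5\right)^{2} = 10^{2} = 100$)
$F{\left(x \right)} = \frac{1}{100 + x}$ ($F{\left(x \right)} = \frac{1}{x + 100} = \frac{1}{100 + x}$)
$X{\left(O,Z \right)} = \sqrt{-3 + Z}$ ($X{\left(O,Z \right)} = \sqrt{Z - 3} = \sqrt{-3 + Z}$)
$X{\left(6,F{\left(2 \right)} \right)} 20 = \sqrt{-3 + \frac{1}{100 + 2}} \cdot 20 = \sqrt{-3 + \frac{1}{102}} \cdot 20 = \sqrt{- \frac{305}{102}} \cdot 20 = \frac{i \sqrt{31110}}{102} \cdot 20 = \frac{10 i \sqrt{31110}}{51}$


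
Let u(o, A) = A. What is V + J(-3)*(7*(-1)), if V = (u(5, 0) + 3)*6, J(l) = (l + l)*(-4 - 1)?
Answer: -192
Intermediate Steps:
J(l) = -10*l (J(l) = (2*l)*(-5) = -10*l)
V = 18 (V = (0 + 3)*6 = 3*6 = 18)
V + J(-3)*(7*(-1)) = 18 + (-10*(-3))*(7*(-1)) = 18 + 30*(-7) = 18 - 210 = -192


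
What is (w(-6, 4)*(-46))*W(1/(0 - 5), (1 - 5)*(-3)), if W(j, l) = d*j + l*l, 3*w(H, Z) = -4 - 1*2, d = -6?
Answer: 66792/5 ≈ 13358.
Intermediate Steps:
w(H, Z) = -2 (w(H, Z) = (-4 - 1*2)/3 = (-4 - 2)/3 = (1/3)*(-6) = -2)
W(j, l) = l**2 - 6*j (W(j, l) = -6*j + l*l = -6*j + l**2 = l**2 - 6*j)
(w(-6, 4)*(-46))*W(1/(0 - 5), (1 - 5)*(-3)) = (-2*(-46))*(((1 - 5)*(-3))**2 - 6/(0 - 5)) = 92*((-4*(-3))**2 - 6/(-5)) = 92*(12**2 - 6*(-1/5)) = 92*(144 + 6/5) = 92*(726/5) = 66792/5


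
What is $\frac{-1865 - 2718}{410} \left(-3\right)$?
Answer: $\frac{13749}{410} \approx 33.534$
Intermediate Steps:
$\frac{-1865 - 2718}{410} \left(-3\right) = \left(-4583\right) \frac{1}{410} \left(-3\right) = \left(- \frac{4583}{410}\right) \left(-3\right) = \frac{13749}{410}$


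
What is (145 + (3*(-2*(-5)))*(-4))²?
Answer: 625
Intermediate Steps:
(145 + (3*(-2*(-5)))*(-4))² = (145 + (3*10)*(-4))² = (145 + 30*(-4))² = (145 - 120)² = 25² = 625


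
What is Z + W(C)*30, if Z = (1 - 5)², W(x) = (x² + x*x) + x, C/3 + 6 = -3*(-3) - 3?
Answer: 16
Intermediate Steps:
C = 0 (C = -18 + 3*(-3*(-3) - 3) = -18 + 3*(9 - 3) = -18 + 3*6 = -18 + 18 = 0)
W(x) = x + 2*x² (W(x) = (x² + x²) + x = 2*x² + x = x + 2*x²)
Z = 16 (Z = (-4)² = 16)
Z + W(C)*30 = 16 + (0*(1 + 2*0))*30 = 16 + (0*(1 + 0))*30 = 16 + (0*1)*30 = 16 + 0*30 = 16 + 0 = 16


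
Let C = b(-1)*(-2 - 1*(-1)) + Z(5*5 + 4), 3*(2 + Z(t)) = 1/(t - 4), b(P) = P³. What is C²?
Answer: 5476/5625 ≈ 0.97351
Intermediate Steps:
Z(t) = -2 + 1/(3*(-4 + t)) (Z(t) = -2 + 1/(3*(t - 4)) = -2 + 1/(3*(-4 + t)))
C = -74/75 (C = (-1)³*(-2 - 1*(-1)) + (25 - 6*(5*5 + 4))/(3*(-4 + (5*5 + 4))) = -(-2 + 1) + (25 - 6*(25 + 4))/(3*(-4 + (25 + 4))) = -1*(-1) + (25 - 6*29)/(3*(-4 + 29)) = 1 + (⅓)*(25 - 174)/25 = 1 + (⅓)*(1/25)*(-149) = 1 - 149/75 = -74/75 ≈ -0.98667)
C² = (-74/75)² = 5476/5625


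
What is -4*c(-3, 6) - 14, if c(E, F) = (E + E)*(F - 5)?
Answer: 10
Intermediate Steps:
c(E, F) = 2*E*(-5 + F) (c(E, F) = (2*E)*(-5 + F) = 2*E*(-5 + F))
-4*c(-3, 6) - 14 = -8*(-3)*(-5 + 6) - 14 = -8*(-3) - 14 = -4*(-6) - 14 = 24 - 14 = 10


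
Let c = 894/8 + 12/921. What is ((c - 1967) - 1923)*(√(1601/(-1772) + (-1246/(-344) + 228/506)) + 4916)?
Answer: -5702160575/307 - 201725*√294437599387954/514627784 ≈ -1.8581e+7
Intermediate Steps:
c = 137245/1228 (c = 894*(⅛) + 12*(1/921) = 447/4 + 4/307 = 137245/1228 ≈ 111.76)
((c - 1967) - 1923)*(√(1601/(-1772) + (-1246/(-344) + 228/506)) + 4916) = ((137245/1228 - 1967) - 1923)*(√(1601/(-1772) + (-1246/(-344) + 228/506)) + 4916) = (-2278231/1228 - 1923)*(√(1601*(-1/1772) + (-1246*(-1/344) + 228*(1/506))) + 4916) = -4639675*(√(-1601/1772 + (623/172 + 114/253)) + 4916)/1228 = -4639675*(√(-1601/1772 + 177227/43516) + 4916)/1228 = -4639675*(√(30547141/9638794) + 4916)/1228 = -4639675*(√294437599387954/9638794 + 4916)/1228 = -4639675*(4916 + √294437599387954/9638794)/1228 = -5702160575/307 - 201725*√294437599387954/514627784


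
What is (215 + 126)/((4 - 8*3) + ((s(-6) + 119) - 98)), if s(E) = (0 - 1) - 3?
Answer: -341/3 ≈ -113.67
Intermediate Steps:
s(E) = -4 (s(E) = -1 - 3 = -4)
(215 + 126)/((4 - 8*3) + ((s(-6) + 119) - 98)) = (215 + 126)/((4 - 8*3) + ((-4 + 119) - 98)) = 341/((4 - 24) + (115 - 98)) = 341/(-20 + 17) = 341/(-3) = 341*(-1/3) = -341/3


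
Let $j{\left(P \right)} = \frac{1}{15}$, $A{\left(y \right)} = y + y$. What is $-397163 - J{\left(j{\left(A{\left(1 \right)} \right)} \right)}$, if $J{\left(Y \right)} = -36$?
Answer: $-397127$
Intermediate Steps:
$A{\left(y \right)} = 2 y$
$j{\left(P \right)} = \frac{1}{15}$
$-397163 - J{\left(j{\left(A{\left(1 \right)} \right)} \right)} = -397163 - -36 = -397163 + 36 = -397127$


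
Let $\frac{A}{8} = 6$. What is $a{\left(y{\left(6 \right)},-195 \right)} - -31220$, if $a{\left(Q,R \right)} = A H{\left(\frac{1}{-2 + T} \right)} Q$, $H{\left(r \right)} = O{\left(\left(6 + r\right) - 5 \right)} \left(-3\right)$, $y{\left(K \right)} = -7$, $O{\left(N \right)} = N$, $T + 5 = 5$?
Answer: $31724$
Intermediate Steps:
$T = 0$ ($T = -5 + 5 = 0$)
$H{\left(r \right)} = -3 - 3 r$ ($H{\left(r \right)} = \left(\left(6 + r\right) - 5\right) \left(-3\right) = \left(1 + r\right) \left(-3\right) = -3 - 3 r$)
$A = 48$ ($A = 8 \cdot 6 = 48$)
$a{\left(Q,R \right)} = - 72 Q$ ($a{\left(Q,R \right)} = 48 \left(-3 - \frac{3}{-2 + 0}\right) Q = 48 \left(-3 - \frac{3}{-2}\right) Q = 48 \left(-3 - - \frac{3}{2}\right) Q = 48 \left(-3 + \frac{3}{2}\right) Q = 48 \left(- \frac{3}{2}\right) Q = - 72 Q$)
$a{\left(y{\left(6 \right)},-195 \right)} - -31220 = \left(-72\right) \left(-7\right) - -31220 = 504 + 31220 = 31724$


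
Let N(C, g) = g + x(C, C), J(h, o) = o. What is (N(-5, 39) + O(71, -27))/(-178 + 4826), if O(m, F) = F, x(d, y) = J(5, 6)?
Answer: 9/2324 ≈ 0.0038726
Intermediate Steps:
x(d, y) = 6
N(C, g) = 6 + g (N(C, g) = g + 6 = 6 + g)
(N(-5, 39) + O(71, -27))/(-178 + 4826) = ((6 + 39) - 27)/(-178 + 4826) = (45 - 27)/4648 = 18*(1/4648) = 9/2324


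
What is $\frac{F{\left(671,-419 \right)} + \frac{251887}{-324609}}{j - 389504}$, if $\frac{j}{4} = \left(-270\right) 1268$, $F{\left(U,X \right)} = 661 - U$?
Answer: $\frac{3497977}{570969052896} \approx 6.1264 \cdot 10^{-6}$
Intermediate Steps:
$j = -1369440$ ($j = 4 \left(\left(-270\right) 1268\right) = 4 \left(-342360\right) = -1369440$)
$\frac{F{\left(671,-419 \right)} + \frac{251887}{-324609}}{j - 389504} = \frac{\left(661 - 671\right) + \frac{251887}{-324609}}{-1369440 - 389504} = \frac{\left(661 - 671\right) + 251887 \left(- \frac{1}{324609}\right)}{-1758944} = \left(-10 - \frac{251887}{324609}\right) \left(- \frac{1}{1758944}\right) = \left(- \frac{3497977}{324609}\right) \left(- \frac{1}{1758944}\right) = \frac{3497977}{570969052896}$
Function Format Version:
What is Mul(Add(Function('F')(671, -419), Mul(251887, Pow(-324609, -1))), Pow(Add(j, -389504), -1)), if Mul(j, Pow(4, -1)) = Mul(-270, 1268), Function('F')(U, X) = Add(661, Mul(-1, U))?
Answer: Rational(3497977, 570969052896) ≈ 6.1264e-6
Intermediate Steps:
j = -1369440 (j = Mul(4, Mul(-270, 1268)) = Mul(4, -342360) = -1369440)
Mul(Add(Function('F')(671, -419), Mul(251887, Pow(-324609, -1))), Pow(Add(j, -389504), -1)) = Mul(Add(Add(661, Mul(-1, 671)), Mul(251887, Pow(-324609, -1))), Pow(Add(-1369440, -389504), -1)) = Mul(Add(Add(661, -671), Mul(251887, Rational(-1, 324609))), Pow(-1758944, -1)) = Mul(Add(-10, Rational(-251887, 324609)), Rational(-1, 1758944)) = Mul(Rational(-3497977, 324609), Rational(-1, 1758944)) = Rational(3497977, 570969052896)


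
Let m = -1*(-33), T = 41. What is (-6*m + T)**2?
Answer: 24649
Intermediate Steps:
m = 33
(-6*m + T)**2 = (-6*33 + 41)**2 = (-198 + 41)**2 = (-157)**2 = 24649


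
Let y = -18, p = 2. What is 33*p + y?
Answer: 48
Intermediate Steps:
33*p + y = 33*2 - 18 = 66 - 18 = 48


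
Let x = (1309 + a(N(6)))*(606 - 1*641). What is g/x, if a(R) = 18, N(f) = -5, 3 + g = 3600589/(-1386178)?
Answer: 7759123/64381037210 ≈ 0.00012052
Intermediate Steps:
g = -7759123/1386178 (g = -3 + 3600589/(-1386178) = -3 + 3600589*(-1/1386178) = -3 - 3600589/1386178 = -7759123/1386178 ≈ -5.5975)
x = -46445 (x = (1309 + 18)*(606 - 1*641) = 1327*(606 - 641) = 1327*(-35) = -46445)
g/x = -7759123/1386178/(-46445) = -7759123/1386178*(-1/46445) = 7759123/64381037210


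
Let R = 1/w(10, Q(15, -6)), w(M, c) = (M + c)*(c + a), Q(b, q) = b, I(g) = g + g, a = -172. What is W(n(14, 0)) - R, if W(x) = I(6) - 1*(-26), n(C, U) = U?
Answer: 149151/3925 ≈ 38.000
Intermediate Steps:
I(g) = 2*g
w(M, c) = (-172 + c)*(M + c) (w(M, c) = (M + c)*(c - 172) = (M + c)*(-172 + c) = (-172 + c)*(M + c))
W(x) = 38 (W(x) = 2*6 - 1*(-26) = 12 + 26 = 38)
R = -1/3925 (R = 1/(15**2 - 172*10 - 172*15 + 10*15) = 1/(225 - 1720 - 2580 + 150) = 1/(-3925) = -1/3925 ≈ -0.00025478)
W(n(14, 0)) - R = 38 - 1*(-1/3925) = 38 + 1/3925 = 149151/3925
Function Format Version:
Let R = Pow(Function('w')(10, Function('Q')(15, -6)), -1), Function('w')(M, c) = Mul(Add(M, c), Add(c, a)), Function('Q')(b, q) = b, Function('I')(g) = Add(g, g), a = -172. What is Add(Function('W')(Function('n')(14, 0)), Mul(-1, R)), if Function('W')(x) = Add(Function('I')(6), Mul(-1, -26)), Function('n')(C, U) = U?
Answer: Rational(149151, 3925) ≈ 38.000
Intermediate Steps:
Function('I')(g) = Mul(2, g)
Function('w')(M, c) = Mul(Add(-172, c), Add(M, c)) (Function('w')(M, c) = Mul(Add(M, c), Add(c, -172)) = Mul(Add(M, c), Add(-172, c)) = Mul(Add(-172, c), Add(M, c)))
Function('W')(x) = 38 (Function('W')(x) = Add(Mul(2, 6), Mul(-1, -26)) = Add(12, 26) = 38)
R = Rational(-1, 3925) (R = Pow(Add(Pow(15, 2), Mul(-172, 10), Mul(-172, 15), Mul(10, 15)), -1) = Pow(Add(225, -1720, -2580, 150), -1) = Pow(-3925, -1) = Rational(-1, 3925) ≈ -0.00025478)
Add(Function('W')(Function('n')(14, 0)), Mul(-1, R)) = Add(38, Mul(-1, Rational(-1, 3925))) = Add(38, Rational(1, 3925)) = Rational(149151, 3925)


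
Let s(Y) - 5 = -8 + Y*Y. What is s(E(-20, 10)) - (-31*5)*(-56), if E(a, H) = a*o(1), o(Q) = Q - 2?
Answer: -8283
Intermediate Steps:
o(Q) = -2 + Q
E(a, H) = -a (E(a, H) = a*(-2 + 1) = a*(-1) = -a)
s(Y) = -3 + Y² (s(Y) = 5 + (-8 + Y*Y) = 5 + (-8 + Y²) = -3 + Y²)
s(E(-20, 10)) - (-31*5)*(-56) = (-3 + (-1*(-20))²) - (-31*5)*(-56) = (-3 + 20²) - (-155)*(-56) = (-3 + 400) - 1*8680 = 397 - 8680 = -8283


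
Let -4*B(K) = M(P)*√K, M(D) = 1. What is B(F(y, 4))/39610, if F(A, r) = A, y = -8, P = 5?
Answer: -I*√2/79220 ≈ -1.7852e-5*I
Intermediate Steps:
B(K) = -√K/4
B(F(y, 4))/39610 = -I*√2/2/39610 = -I*√2/2*(1/39610) = -I*√2/79220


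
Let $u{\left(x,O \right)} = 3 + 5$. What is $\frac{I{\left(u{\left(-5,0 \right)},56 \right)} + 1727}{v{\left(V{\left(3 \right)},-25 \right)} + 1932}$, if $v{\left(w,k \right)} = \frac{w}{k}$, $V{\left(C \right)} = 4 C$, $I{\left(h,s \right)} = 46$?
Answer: $\frac{14775}{16096} \approx 0.91793$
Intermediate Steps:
$u{\left(x,O \right)} = 8$
$\frac{I{\left(u{\left(-5,0 \right)},56 \right)} + 1727}{v{\left(V{\left(3 \right)},-25 \right)} + 1932} = \frac{46 + 1727}{\frac{4 \cdot 3}{-25} + 1932} = \frac{1773}{12 \left(- \frac{1}{25}\right) + 1932} = \frac{1773}{- \frac{12}{25} + 1932} = \frac{1773}{\frac{48288}{25}} = 1773 \cdot \frac{25}{48288} = \frac{14775}{16096}$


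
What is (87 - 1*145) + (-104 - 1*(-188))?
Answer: 26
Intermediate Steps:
(87 - 1*145) + (-104 - 1*(-188)) = (87 - 145) + (-104 + 188) = -58 + 84 = 26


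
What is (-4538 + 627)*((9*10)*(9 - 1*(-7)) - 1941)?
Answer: 1959411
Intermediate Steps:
(-4538 + 627)*((9*10)*(9 - 1*(-7)) - 1941) = -3911*(90*(9 + 7) - 1941) = -3911*(90*16 - 1941) = -3911*(1440 - 1941) = -3911*(-501) = 1959411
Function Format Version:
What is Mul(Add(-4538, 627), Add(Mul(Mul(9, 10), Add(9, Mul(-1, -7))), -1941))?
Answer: 1959411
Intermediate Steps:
Mul(Add(-4538, 627), Add(Mul(Mul(9, 10), Add(9, Mul(-1, -7))), -1941)) = Mul(-3911, Add(Mul(90, Add(9, 7)), -1941)) = Mul(-3911, Add(Mul(90, 16), -1941)) = Mul(-3911, Add(1440, -1941)) = Mul(-3911, -501) = 1959411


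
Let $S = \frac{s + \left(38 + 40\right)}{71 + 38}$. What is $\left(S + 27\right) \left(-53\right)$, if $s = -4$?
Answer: $- \frac{159901}{109} \approx -1467.0$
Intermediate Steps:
$S = \frac{74}{109}$ ($S = \frac{-4 + \left(38 + 40\right)}{71 + 38} = \frac{-4 + 78}{109} = 74 \cdot \frac{1}{109} = \frac{74}{109} \approx 0.6789$)
$\left(S + 27\right) \left(-53\right) = \left(\frac{74}{109} + 27\right) \left(-53\right) = \frac{3017}{109} \left(-53\right) = - \frac{159901}{109}$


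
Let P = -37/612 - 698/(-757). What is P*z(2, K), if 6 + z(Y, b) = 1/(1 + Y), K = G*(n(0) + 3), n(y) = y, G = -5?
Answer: -399167/81756 ≈ -4.8824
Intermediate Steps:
K = -15 (K = -5*(0 + 3) = -5*3 = -15)
z(Y, b) = -6 + 1/(1 + Y)
P = 399167/463284 (P = -37*1/612 - 698*(-1/757) = -37/612 + 698/757 = 399167/463284 ≈ 0.86160)
P*z(2, K) = 399167*((-5 - 6*2)/(1 + 2))/463284 = 399167*((-5 - 12)/3)/463284 = 399167*((⅓)*(-17))/463284 = (399167/463284)*(-17/3) = -399167/81756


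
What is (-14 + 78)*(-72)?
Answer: -4608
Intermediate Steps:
(-14 + 78)*(-72) = 64*(-72) = -4608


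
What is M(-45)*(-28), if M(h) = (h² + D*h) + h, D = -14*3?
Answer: -108360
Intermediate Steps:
D = -42
M(h) = h² - 41*h (M(h) = (h² - 42*h) + h = h² - 41*h)
M(-45)*(-28) = -45*(-41 - 45)*(-28) = -45*(-86)*(-28) = 3870*(-28) = -108360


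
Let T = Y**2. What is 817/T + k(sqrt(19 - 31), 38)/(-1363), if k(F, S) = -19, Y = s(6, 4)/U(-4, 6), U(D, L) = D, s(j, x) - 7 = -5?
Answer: 4454303/1363 ≈ 3268.0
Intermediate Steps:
s(j, x) = 2 (s(j, x) = 7 - 5 = 2)
Y = -1/2 (Y = 2/(-4) = 2*(-1/4) = -1/2 ≈ -0.50000)
T = 1/4 (T = (-1/2)**2 = 1/4 ≈ 0.25000)
817/T + k(sqrt(19 - 31), 38)/(-1363) = 817/(1/4) - 19/(-1363) = 817*4 - 19*(-1/1363) = 3268 + 19/1363 = 4454303/1363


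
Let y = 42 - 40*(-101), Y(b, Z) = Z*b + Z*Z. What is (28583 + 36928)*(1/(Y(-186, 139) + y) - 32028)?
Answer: -1714218235473/817 ≈ -2.0982e+9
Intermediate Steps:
Y(b, Z) = Z**2 + Z*b (Y(b, Z) = Z*b + Z**2 = Z**2 + Z*b)
y = 4082 (y = 42 + 4040 = 4082)
(28583 + 36928)*(1/(Y(-186, 139) + y) - 32028) = (28583 + 36928)*(1/(139*(139 - 186) + 4082) - 32028) = 65511*(1/(139*(-47) + 4082) - 32028) = 65511*(1/(-6533 + 4082) - 32028) = 65511*(1/(-2451) - 32028) = 65511*(-1/2451 - 32028) = 65511*(-78500629/2451) = -1714218235473/817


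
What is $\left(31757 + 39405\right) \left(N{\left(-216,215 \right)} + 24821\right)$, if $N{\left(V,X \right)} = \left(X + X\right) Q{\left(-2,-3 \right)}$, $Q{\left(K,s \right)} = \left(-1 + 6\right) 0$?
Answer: $1766312002$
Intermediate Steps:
$Q{\left(K,s \right)} = 0$ ($Q{\left(K,s \right)} = 5 \cdot 0 = 0$)
$N{\left(V,X \right)} = 0$ ($N{\left(V,X \right)} = \left(X + X\right) 0 = 2 X 0 = 0$)
$\left(31757 + 39405\right) \left(N{\left(-216,215 \right)} + 24821\right) = \left(31757 + 39405\right) \left(0 + 24821\right) = 71162 \cdot 24821 = 1766312002$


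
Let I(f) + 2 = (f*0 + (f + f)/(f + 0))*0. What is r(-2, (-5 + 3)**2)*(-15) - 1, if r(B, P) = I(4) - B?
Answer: -1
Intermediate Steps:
I(f) = -2 (I(f) = -2 + (f*0 + (f + f)/(f + 0))*0 = -2 + (0 + (2*f)/f)*0 = -2 + (0 + 2)*0 = -2 + 2*0 = -2 + 0 = -2)
r(B, P) = -2 - B
r(-2, (-5 + 3)**2)*(-15) - 1 = (-2 - 1*(-2))*(-15) - 1 = (-2 + 2)*(-15) - 1 = 0*(-15) - 1 = 0 - 1 = -1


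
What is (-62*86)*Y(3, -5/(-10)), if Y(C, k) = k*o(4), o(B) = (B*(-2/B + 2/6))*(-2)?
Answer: -10664/3 ≈ -3554.7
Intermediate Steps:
o(B) = -2*B*(1/3 - 2/B) (o(B) = (B*(-2/B + 2*(1/6)))*(-2) = (B*(-2/B + 1/3))*(-2) = (B*(1/3 - 2/B))*(-2) = -2*B*(1/3 - 2/B))
Y(C, k) = 4*k/3 (Y(C, k) = k*(4 - 2/3*4) = k*(4 - 8/3) = k*(4/3) = 4*k/3)
(-62*86)*Y(3, -5/(-10)) = (-62*86)*(4*(-5/(-10))/3) = -21328*(-5*(-1/10))/3 = -21328/(3*2) = -5332*2/3 = -10664/3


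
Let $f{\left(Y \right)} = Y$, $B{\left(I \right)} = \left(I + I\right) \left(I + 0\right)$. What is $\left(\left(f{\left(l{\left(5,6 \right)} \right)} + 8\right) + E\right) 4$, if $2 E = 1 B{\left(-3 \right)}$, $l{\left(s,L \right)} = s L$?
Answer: $188$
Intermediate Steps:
$B{\left(I \right)} = 2 I^{2}$ ($B{\left(I \right)} = 2 I I = 2 I^{2}$)
$l{\left(s,L \right)} = L s$
$E = 9$ ($E = \frac{1 \cdot 2 \left(-3\right)^{2}}{2} = \frac{1 \cdot 2 \cdot 9}{2} = \frac{1 \cdot 18}{2} = \frac{1}{2} \cdot 18 = 9$)
$\left(\left(f{\left(l{\left(5,6 \right)} \right)} + 8\right) + E\right) 4 = \left(\left(6 \cdot 5 + 8\right) + 9\right) 4 = \left(\left(30 + 8\right) + 9\right) 4 = \left(38 + 9\right) 4 = 47 \cdot 4 = 188$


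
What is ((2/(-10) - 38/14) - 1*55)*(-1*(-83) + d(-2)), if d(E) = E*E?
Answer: -176349/35 ≈ -5038.5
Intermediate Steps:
d(E) = E**2
((2/(-10) - 38/14) - 1*55)*(-1*(-83) + d(-2)) = ((2/(-10) - 38/14) - 1*55)*(-1*(-83) + (-2)**2) = ((2*(-1/10) - 38*1/14) - 55)*(83 + 4) = ((-1/5 - 19/7) - 55)*87 = (-102/35 - 55)*87 = -2027/35*87 = -176349/35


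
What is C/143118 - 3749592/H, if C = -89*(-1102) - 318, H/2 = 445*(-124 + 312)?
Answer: -32517306541/1496656485 ≈ -21.727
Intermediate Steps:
H = 167320 (H = 2*(445*(-124 + 312)) = 2*(445*188) = 2*83660 = 167320)
C = 97760 (C = 98078 - 318 = 97760)
C/143118 - 3749592/H = 97760/143118 - 3749592/167320 = 97760*(1/143118) - 3749592*1/167320 = 48880/71559 - 468699/20915 = -32517306541/1496656485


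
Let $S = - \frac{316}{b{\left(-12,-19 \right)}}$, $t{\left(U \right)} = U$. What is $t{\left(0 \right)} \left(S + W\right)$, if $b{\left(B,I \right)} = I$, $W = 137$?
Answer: $0$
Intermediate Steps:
$S = \frac{316}{19}$ ($S = - \frac{316}{-19} = \left(-316\right) \left(- \frac{1}{19}\right) = \frac{316}{19} \approx 16.632$)
$t{\left(0 \right)} \left(S + W\right) = 0 \left(\frac{316}{19} + 137\right) = 0 \cdot \frac{2919}{19} = 0$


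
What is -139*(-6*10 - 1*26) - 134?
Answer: 11820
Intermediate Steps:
-139*(-6*10 - 1*26) - 134 = -139*(-60 - 26) - 134 = -139*(-86) - 134 = 11954 - 134 = 11820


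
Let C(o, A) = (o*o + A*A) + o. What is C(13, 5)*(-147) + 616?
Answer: -29813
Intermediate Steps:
C(o, A) = o + A² + o² (C(o, A) = (o² + A²) + o = (A² + o²) + o = o + A² + o²)
C(13, 5)*(-147) + 616 = (13 + 5² + 13²)*(-147) + 616 = (13 + 25 + 169)*(-147) + 616 = 207*(-147) + 616 = -30429 + 616 = -29813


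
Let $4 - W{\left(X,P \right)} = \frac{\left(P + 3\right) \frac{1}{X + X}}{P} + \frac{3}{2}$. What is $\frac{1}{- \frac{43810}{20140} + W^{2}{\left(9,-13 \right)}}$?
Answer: $\frac{55139292}{212996357} \approx 0.25887$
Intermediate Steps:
$W{\left(X,P \right)} = \frac{5}{2} - \frac{3 + P}{2 P X}$ ($W{\left(X,P \right)} = 4 - \left(\frac{\left(P + 3\right) \frac{1}{X + X}}{P} + \frac{3}{2}\right) = 4 - \left(\frac{\left(3 + P\right) \frac{1}{2 X}}{P} + 3 \cdot \frac{1}{2}\right) = 4 - \left(\frac{\left(3 + P\right) \frac{1}{2 X}}{P} + \frac{3}{2}\right) = 4 - \left(\frac{\frac{1}{2} \frac{1}{X} \left(3 + P\right)}{P} + \frac{3}{2}\right) = 4 - \left(\frac{3 + P}{2 P X} + \frac{3}{2}\right) = 4 - \left(\frac{3}{2} + \frac{3 + P}{2 P X}\right) = \frac{5}{2} - \frac{3 + P}{2 P X}$)
$\frac{1}{- \frac{43810}{20140} + W^{2}{\left(9,-13 \right)}} = \frac{1}{- \frac{43810}{20140} + \left(\frac{-3 - -13 + 5 \left(-13\right) 9}{2 \left(-13\right) 9}\right)^{2}} = \frac{1}{\left(-43810\right) \frac{1}{20140} + \left(\frac{1}{2} \left(- \frac{1}{13}\right) \frac{1}{9} \left(-3 + 13 - 585\right)\right)^{2}} = \frac{1}{- \frac{4381}{2014} + \left(\frac{1}{2} \left(- \frac{1}{13}\right) \frac{1}{9} \left(-575\right)\right)^{2}} = \frac{1}{- \frac{4381}{2014} + \left(\frac{575}{234}\right)^{2}} = \frac{1}{- \frac{4381}{2014} + \frac{330625}{54756}} = \frac{1}{\frac{212996357}{55139292}} = \frac{55139292}{212996357}$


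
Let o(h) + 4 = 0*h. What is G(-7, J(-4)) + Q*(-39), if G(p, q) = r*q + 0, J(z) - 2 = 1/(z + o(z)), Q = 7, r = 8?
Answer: -258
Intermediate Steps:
o(h) = -4 (o(h) = -4 + 0*h = -4 + 0 = -4)
J(z) = 2 + 1/(-4 + z) (J(z) = 2 + 1/(z - 4) = 2 + 1/(-4 + z))
G(p, q) = 8*q (G(p, q) = 8*q + 0 = 8*q)
G(-7, J(-4)) + Q*(-39) = 8*((-7 + 2*(-4))/(-4 - 4)) + 7*(-39) = 8*((-7 - 8)/(-8)) - 273 = 8*(-⅛*(-15)) - 273 = 8*(15/8) - 273 = 15 - 273 = -258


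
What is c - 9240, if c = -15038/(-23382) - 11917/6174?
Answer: -74115362389/8020026 ≈ -9241.3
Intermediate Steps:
c = -10322149/8020026 (c = -15038*(-1/23382) - 11917*1/6174 = 7519/11691 - 11917/6174 = -10322149/8020026 ≈ -1.2870)
c - 9240 = -10322149/8020026 - 9240 = -74115362389/8020026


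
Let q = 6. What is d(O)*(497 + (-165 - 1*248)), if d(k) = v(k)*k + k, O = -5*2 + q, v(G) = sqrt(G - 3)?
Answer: -336 - 336*I*sqrt(7) ≈ -336.0 - 888.97*I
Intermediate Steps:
v(G) = sqrt(-3 + G)
O = -4 (O = -5*2 + 6 = -10 + 6 = -4)
d(k) = k + k*sqrt(-3 + k) (d(k) = sqrt(-3 + k)*k + k = k*sqrt(-3 + k) + k = k + k*sqrt(-3 + k))
d(O)*(497 + (-165 - 1*248)) = (-4*(1 + sqrt(-3 - 4)))*(497 + (-165 - 1*248)) = (-4*(1 + sqrt(-7)))*(497 + (-165 - 248)) = (-4*(1 + I*sqrt(7)))*(497 - 413) = (-4 - 4*I*sqrt(7))*84 = -336 - 336*I*sqrt(7)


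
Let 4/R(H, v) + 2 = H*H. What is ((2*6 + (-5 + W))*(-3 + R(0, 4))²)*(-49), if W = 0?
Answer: -8575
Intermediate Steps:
R(H, v) = 4/(-2 + H²) (R(H, v) = 4/(-2 + H*H) = 4/(-2 + H²))
((2*6 + (-5 + W))*(-3 + R(0, 4))²)*(-49) = ((2*6 + (-5 + 0))*(-3 + 4/(-2 + 0²))²)*(-49) = ((12 - 5)*(-3 + 4/(-2 + 0))²)*(-49) = (7*(-3 + 4/(-2))²)*(-49) = (7*(-3 + 4*(-½))²)*(-49) = (7*(-3 - 2)²)*(-49) = (7*(-5)²)*(-49) = (7*25)*(-49) = 175*(-49) = -8575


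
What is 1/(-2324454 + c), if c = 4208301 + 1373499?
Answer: 1/3257346 ≈ 3.0700e-7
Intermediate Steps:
c = 5581800
1/(-2324454 + c) = 1/(-2324454 + 5581800) = 1/3257346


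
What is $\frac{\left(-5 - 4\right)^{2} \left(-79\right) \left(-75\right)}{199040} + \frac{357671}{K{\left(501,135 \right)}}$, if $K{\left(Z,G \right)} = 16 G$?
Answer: $\frac{902843423}{5374080} \approx 168.0$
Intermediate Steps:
$\frac{\left(-5 - 4\right)^{2} \left(-79\right) \left(-75\right)}{199040} + \frac{357671}{K{\left(501,135 \right)}} = \frac{\left(-5 - 4\right)^{2} \left(-79\right) \left(-75\right)}{199040} + \frac{357671}{16 \cdot 135} = \left(-9\right)^{2} \left(-79\right) \left(-75\right) \frac{1}{199040} + \frac{357671}{2160} = 81 \left(-79\right) \left(-75\right) \frac{1}{199040} + 357671 \cdot \frac{1}{2160} = \left(-6399\right) \left(-75\right) \frac{1}{199040} + \frac{357671}{2160} = 479925 \cdot \frac{1}{199040} + \frac{357671}{2160} = \frac{95985}{39808} + \frac{357671}{2160} = \frac{902843423}{5374080}$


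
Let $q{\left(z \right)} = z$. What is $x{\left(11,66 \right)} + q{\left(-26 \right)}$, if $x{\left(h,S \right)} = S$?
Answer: $40$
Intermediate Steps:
$x{\left(11,66 \right)} + q{\left(-26 \right)} = 66 - 26 = 40$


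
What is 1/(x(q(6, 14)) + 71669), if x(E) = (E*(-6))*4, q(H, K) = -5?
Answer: 1/71789 ≈ 1.3930e-5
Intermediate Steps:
x(E) = -24*E (x(E) = -6*E*4 = -24*E)
1/(x(q(6, 14)) + 71669) = 1/(-24*(-5) + 71669) = 1/(120 + 71669) = 1/71789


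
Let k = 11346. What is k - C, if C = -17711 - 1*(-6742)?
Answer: 22315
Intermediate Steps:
C = -10969 (C = -17711 + 6742 = -10969)
k - C = 11346 - 1*(-10969) = 11346 + 10969 = 22315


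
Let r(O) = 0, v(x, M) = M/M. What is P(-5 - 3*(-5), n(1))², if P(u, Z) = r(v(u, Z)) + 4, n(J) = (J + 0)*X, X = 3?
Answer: 16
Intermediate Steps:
n(J) = 3*J (n(J) = (J + 0)*3 = J*3 = 3*J)
v(x, M) = 1
P(u, Z) = 4 (P(u, Z) = 0 + 4 = 4)
P(-5 - 3*(-5), n(1))² = 4² = 16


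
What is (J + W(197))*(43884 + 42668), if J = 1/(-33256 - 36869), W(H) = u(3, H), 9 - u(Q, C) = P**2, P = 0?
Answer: 54625044448/70125 ≈ 7.7897e+5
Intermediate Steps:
u(Q, C) = 9 (u(Q, C) = 9 - 1*0**2 = 9 - 1*0 = 9 + 0 = 9)
W(H) = 9
J = -1/70125 (J = 1/(-70125) = -1/70125 ≈ -1.4260e-5)
(J + W(197))*(43884 + 42668) = (-1/70125 + 9)*(43884 + 42668) = (631124/70125)*86552 = 54625044448/70125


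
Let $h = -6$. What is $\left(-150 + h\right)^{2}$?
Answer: $24336$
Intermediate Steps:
$\left(-150 + h\right)^{2} = \left(-150 - 6\right)^{2} = \left(-156\right)^{2} = 24336$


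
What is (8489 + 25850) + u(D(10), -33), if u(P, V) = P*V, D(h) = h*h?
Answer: 31039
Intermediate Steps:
D(h) = h**2
(8489 + 25850) + u(D(10), -33) = (8489 + 25850) + 10**2*(-33) = 34339 + 100*(-33) = 34339 - 3300 = 31039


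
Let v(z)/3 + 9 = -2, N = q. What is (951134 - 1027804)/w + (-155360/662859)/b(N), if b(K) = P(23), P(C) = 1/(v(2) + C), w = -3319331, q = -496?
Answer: 5207734041130/2200248427329 ≈ 2.3669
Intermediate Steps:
N = -496
v(z) = -33 (v(z) = -27 + 3*(-2) = -27 - 6 = -33)
P(C) = 1/(-33 + C)
b(K) = -⅒ (b(K) = 1/(-33 + 23) = 1/(-10) = -⅒)
(951134 - 1027804)/w + (-155360/662859)/b(N) = (951134 - 1027804)/(-3319331) + (-155360/662859)/(-⅒) = -76670*(-1/3319331) - 155360*1/662859*(-10) = 76670/3319331 - 155360/662859*(-10) = 76670/3319331 + 1553600/662859 = 5207734041130/2200248427329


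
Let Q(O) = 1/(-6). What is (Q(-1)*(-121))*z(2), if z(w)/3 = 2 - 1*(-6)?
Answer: 484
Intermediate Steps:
Q(O) = -⅙
z(w) = 24 (z(w) = 3*(2 - 1*(-6)) = 3*(2 + 6) = 3*8 = 24)
(Q(-1)*(-121))*z(2) = -⅙*(-121)*24 = (121/6)*24 = 484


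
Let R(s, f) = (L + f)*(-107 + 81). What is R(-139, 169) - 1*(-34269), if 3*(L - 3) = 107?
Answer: 86609/3 ≈ 28870.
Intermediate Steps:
L = 116/3 (L = 3 + (⅓)*107 = 3 + 107/3 = 116/3 ≈ 38.667)
R(s, f) = -3016/3 - 26*f (R(s, f) = (116/3 + f)*(-107 + 81) = (116/3 + f)*(-26) = -3016/3 - 26*f)
R(-139, 169) - 1*(-34269) = (-3016/3 - 26*169) - 1*(-34269) = (-3016/3 - 4394) + 34269 = -16198/3 + 34269 = 86609/3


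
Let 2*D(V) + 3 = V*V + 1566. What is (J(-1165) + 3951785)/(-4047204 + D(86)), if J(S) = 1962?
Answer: -7907494/8085449 ≈ -0.97799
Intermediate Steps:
D(V) = 1563/2 + V²/2 (D(V) = -3/2 + (V*V + 1566)/2 = -3/2 + (V² + 1566)/2 = -3/2 + (1566 + V²)/2 = -3/2 + (783 + V²/2) = 1563/2 + V²/2)
(J(-1165) + 3951785)/(-4047204 + D(86)) = (1962 + 3951785)/(-4047204 + (1563/2 + (½)*86²)) = 3953747/(-4047204 + (1563/2 + (½)*7396)) = 3953747/(-4047204 + (1563/2 + 3698)) = 3953747/(-4047204 + 8959/2) = 3953747/(-8085449/2) = 3953747*(-2/8085449) = -7907494/8085449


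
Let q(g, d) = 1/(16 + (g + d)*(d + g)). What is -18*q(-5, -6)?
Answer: -18/137 ≈ -0.13139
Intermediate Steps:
q(g, d) = 1/(16 + (d + g)²) (q(g, d) = 1/(16 + (d + g)*(d + g)) = 1/(16 + (d + g)²))
-18*q(-5, -6) = -18/(16 + (-6 - 5)²) = -18/(16 + (-11)²) = -18/(16 + 121) = -18/137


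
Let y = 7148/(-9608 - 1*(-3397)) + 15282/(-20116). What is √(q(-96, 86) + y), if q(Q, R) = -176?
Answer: I*√694301391905114074/62470238 ≈ 13.338*I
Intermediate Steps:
y = -119352835/62470238 (y = 7148/(-9608 + 3397) + 15282*(-1/20116) = 7148/(-6211) - 7641/10058 = 7148*(-1/6211) - 7641/10058 = -7148/6211 - 7641/10058 = -119352835/62470238 ≈ -1.9106)
√(q(-96, 86) + y) = √(-176 - 119352835/62470238) = √(-11114114723/62470238) = I*√694301391905114074/62470238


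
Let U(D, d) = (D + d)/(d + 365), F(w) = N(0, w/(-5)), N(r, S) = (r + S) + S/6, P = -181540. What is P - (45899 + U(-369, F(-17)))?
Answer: -2517511340/11069 ≈ -2.2744e+5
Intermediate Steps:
N(r, S) = r + 7*S/6 (N(r, S) = (S + r) + S*(⅙) = (S + r) + S/6 = r + 7*S/6)
F(w) = -7*w/30 (F(w) = 0 + 7*(w/(-5))/6 = 0 + 7*(w*(-⅕))/6 = 0 + 7*(-w/5)/6 = 0 - 7*w/30 = -7*w/30)
U(D, d) = (D + d)/(365 + d)
P - (45899 + U(-369, F(-17))) = -181540 - (45899 + (-369 - 7/30*(-17))/(365 - 7/30*(-17))) = -181540 - (45899 + (-369 + 119/30)/(365 + 119/30)) = -181540 - (45899 - 10951/30/(11069/30)) = -181540 - (45899 + (30/11069)*(-10951/30)) = -181540 - (45899 - 10951/11069) = -181540 - 1*508045080/11069 = -181540 - 508045080/11069 = -2517511340/11069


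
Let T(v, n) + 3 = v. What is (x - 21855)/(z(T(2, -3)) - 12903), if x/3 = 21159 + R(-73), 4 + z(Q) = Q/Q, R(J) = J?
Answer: -13801/4302 ≈ -3.2080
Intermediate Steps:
T(v, n) = -3 + v
z(Q) = -3 (z(Q) = -4 + Q/Q = -4 + 1 = -3)
x = 63258 (x = 3*(21159 - 73) = 3*21086 = 63258)
(x - 21855)/(z(T(2, -3)) - 12903) = (63258 - 21855)/(-3 - 12903) = 41403/(-12906) = 41403*(-1/12906) = -13801/4302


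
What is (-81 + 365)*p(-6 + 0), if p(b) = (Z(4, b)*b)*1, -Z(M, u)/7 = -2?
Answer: -23856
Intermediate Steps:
Z(M, u) = 14 (Z(M, u) = -7*(-2) = 14)
p(b) = 14*b (p(b) = (14*b)*1 = 14*b)
(-81 + 365)*p(-6 + 0) = (-81 + 365)*(14*(-6 + 0)) = 284*(14*(-6)) = 284*(-84) = -23856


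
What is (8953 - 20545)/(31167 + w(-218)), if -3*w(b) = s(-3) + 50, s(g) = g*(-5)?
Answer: -1242/3337 ≈ -0.37219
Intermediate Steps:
s(g) = -5*g
w(b) = -65/3 (w(b) = -(-5*(-3) + 50)/3 = -(15 + 50)/3 = -1/3*65 = -65/3)
(8953 - 20545)/(31167 + w(-218)) = (8953 - 20545)/(31167 - 65/3) = -11592/93436/3 = -11592*3/93436 = -1242/3337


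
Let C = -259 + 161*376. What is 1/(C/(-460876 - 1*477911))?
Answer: -938787/60277 ≈ -15.575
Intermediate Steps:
C = 60277 (C = -259 + 60536 = 60277)
1/(C/(-460876 - 1*477911)) = 1/(60277/(-460876 - 1*477911)) = 1/(60277/(-460876 - 477911)) = 1/(60277/(-938787)) = 1/(60277*(-1/938787)) = 1/(-60277/938787) = -938787/60277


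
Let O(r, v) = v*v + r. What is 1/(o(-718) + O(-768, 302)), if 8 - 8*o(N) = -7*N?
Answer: 4/359235 ≈ 1.1135e-5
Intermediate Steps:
o(N) = 1 + 7*N/8 (o(N) = 1 - (-7)*N/8 = 1 + 7*N/8)
O(r, v) = r + v² (O(r, v) = v² + r = r + v²)
1/(o(-718) + O(-768, 302)) = 1/((1 + (7/8)*(-718)) + (-768 + 302²)) = 1/((1 - 2513/4) + (-768 + 91204)) = 1/(-2509/4 + 90436) = 1/(359235/4) = 4/359235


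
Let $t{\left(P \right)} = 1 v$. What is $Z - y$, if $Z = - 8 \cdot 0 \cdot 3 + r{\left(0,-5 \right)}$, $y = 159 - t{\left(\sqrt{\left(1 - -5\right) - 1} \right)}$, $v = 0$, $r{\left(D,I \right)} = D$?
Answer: $-159$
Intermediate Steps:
$t{\left(P \right)} = 0$ ($t{\left(P \right)} = 1 \cdot 0 = 0$)
$y = 159$ ($y = 159 - 0 = 159 + 0 = 159$)
$Z = 0$ ($Z = - 8 \cdot 0 \cdot 3 + 0 = \left(-8\right) 0 + 0 = 0 + 0 = 0$)
$Z - y = 0 - 159 = -159$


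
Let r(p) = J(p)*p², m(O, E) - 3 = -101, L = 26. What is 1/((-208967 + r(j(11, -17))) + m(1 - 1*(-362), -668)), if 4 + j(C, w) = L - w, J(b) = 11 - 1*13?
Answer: -1/212107 ≈ -4.7146e-6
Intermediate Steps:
J(b) = -2 (J(b) = 11 - 13 = -2)
m(O, E) = -98 (m(O, E) = 3 - 101 = -98)
j(C, w) = 22 - w (j(C, w) = -4 + (26 - w) = 22 - w)
r(p) = -2*p²
1/((-208967 + r(j(11, -17))) + m(1 - 1*(-362), -668)) = 1/((-208967 - 2*(22 - 1*(-17))²) - 98) = 1/((-208967 - 2*(22 + 17)²) - 98) = 1/((-208967 - 2*39²) - 98) = 1/((-208967 - 2*1521) - 98) = 1/((-208967 - 3042) - 98) = 1/(-212009 - 98) = 1/(-212107) = -1/212107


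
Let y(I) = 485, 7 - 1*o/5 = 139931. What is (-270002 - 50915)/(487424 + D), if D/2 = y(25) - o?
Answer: -320917/1887634 ≈ -0.17001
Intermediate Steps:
o = -699620 (o = 35 - 5*139931 = 35 - 699655 = -699620)
D = 1400210 (D = 2*(485 - 1*(-699620)) = 2*(485 + 699620) = 2*700105 = 1400210)
(-270002 - 50915)/(487424 + D) = (-270002 - 50915)/(487424 + 1400210) = -320917/1887634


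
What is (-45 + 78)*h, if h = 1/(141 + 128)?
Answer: 33/269 ≈ 0.12268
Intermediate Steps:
h = 1/269 ≈ 0.0037175
(-45 + 78)*h = (-45 + 78)*(1/269) = 33*(1/269) = 33/269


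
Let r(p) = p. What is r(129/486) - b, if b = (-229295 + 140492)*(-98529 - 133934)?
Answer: -3344232709775/162 ≈ -2.0643e+10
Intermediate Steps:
b = 20643411789 (b = -88803*(-232463) = 20643411789)
r(129/486) - b = 129/486 - 1*20643411789 = 129*(1/486) - 20643411789 = 43/162 - 20643411789 = -3344232709775/162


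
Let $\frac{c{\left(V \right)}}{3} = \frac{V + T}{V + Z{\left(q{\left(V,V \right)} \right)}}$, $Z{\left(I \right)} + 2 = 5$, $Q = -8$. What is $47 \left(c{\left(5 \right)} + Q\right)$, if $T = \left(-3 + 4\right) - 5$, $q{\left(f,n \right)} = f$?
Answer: $- \frac{2867}{8} \approx -358.38$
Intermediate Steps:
$Z{\left(I \right)} = 3$ ($Z{\left(I \right)} = -2 + 5 = 3$)
$T = -4$ ($T = 1 - 5 = -4$)
$c{\left(V \right)} = \frac{3 \left(-4 + V\right)}{3 + V}$ ($c{\left(V \right)} = 3 \frac{V - 4}{V + 3} = 3 \frac{-4 + V}{3 + V} = \frac{3 \left(-4 + V\right)}{3 + V}$)
$47 \left(c{\left(5 \right)} + Q\right) = 47 \left(\frac{3 \left(-4 + 5\right)}{3 + 5} - 8\right) = 47 \left(3 \cdot \frac{1}{8} \cdot 1 - 8\right) = 47 \left(\frac{3}{8} - 8\right) = 47 \left(- \frac{61}{8}\right) = - \frac{2867}{8}$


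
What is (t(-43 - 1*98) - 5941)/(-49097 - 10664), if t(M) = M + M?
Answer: 6223/59761 ≈ 0.10413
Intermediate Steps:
t(M) = 2*M
(t(-43 - 1*98) - 5941)/(-49097 - 10664) = (2*(-43 - 1*98) - 5941)/(-49097 - 10664) = (2*(-43 - 98) - 5941)/(-59761) = (2*(-141) - 5941)*(-1/59761) = (-282 - 5941)*(-1/59761) = -6223*(-1/59761) = 6223/59761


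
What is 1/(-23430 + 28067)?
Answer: 1/4637 ≈ 0.00021566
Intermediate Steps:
1/(-23430 + 28067) = 1/4637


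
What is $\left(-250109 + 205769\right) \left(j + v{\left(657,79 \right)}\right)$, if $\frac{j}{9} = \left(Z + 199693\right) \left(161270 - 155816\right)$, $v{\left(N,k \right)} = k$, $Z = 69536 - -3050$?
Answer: $-592607960816820$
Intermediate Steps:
$Z = 72586$ ($Z = 69536 + 3050 = 72586$)
$j = 13365086994$ ($j = 9 \left(72586 + 199693\right) \left(161270 - 155816\right) = 9 \cdot 272279 \cdot 5454 = 9 \cdot 1485009666 = 13365086994$)
$\left(-250109 + 205769\right) \left(j + v{\left(657,79 \right)}\right) = \left(-250109 + 205769\right) \left(13365086994 + 79\right) = \left(-44340\right) 13365087073 = -592607960816820$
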